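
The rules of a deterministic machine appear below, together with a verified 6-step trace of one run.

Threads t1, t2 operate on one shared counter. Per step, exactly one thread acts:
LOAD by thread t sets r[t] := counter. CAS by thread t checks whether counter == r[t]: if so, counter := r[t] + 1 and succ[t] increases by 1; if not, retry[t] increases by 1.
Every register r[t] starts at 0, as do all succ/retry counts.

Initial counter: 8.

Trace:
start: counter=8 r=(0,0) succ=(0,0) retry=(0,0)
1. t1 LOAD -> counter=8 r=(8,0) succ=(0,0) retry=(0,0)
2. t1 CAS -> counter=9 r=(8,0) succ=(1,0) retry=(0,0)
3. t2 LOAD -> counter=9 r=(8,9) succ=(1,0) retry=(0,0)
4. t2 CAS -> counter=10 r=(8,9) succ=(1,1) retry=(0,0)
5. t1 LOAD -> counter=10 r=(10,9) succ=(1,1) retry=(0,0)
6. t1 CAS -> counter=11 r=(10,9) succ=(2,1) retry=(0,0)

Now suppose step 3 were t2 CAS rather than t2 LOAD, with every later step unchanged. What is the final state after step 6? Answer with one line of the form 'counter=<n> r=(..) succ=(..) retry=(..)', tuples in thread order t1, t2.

(re-executing from step 3 with the substitution; state before step 3: counter=9 r=(8,0) succ=(1,0) retry=(0,0))
3. t2 CAS -> counter=9 r=(8,0) succ=(1,0) retry=(0,1)
4. t2 CAS -> counter=9 r=(8,0) succ=(1,0) retry=(0,2)
5. t1 LOAD -> counter=9 r=(9,0) succ=(1,0) retry=(0,2)
6. t1 CAS -> counter=10 r=(9,0) succ=(2,0) retry=(0,2)

counter=10 r=(9,0) succ=(2,0) retry=(0,2)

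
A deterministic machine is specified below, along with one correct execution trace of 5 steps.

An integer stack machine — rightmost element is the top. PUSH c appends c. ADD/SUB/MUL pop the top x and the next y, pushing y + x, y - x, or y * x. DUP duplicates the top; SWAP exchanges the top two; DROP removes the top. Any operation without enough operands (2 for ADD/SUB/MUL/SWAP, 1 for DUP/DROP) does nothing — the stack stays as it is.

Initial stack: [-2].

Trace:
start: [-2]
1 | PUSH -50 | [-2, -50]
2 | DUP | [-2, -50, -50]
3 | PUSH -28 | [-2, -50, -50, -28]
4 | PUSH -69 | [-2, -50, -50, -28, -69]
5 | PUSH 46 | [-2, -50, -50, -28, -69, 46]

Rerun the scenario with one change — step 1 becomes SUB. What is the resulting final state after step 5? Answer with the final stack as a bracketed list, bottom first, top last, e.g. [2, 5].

[-2, -2, -28, -69, 46]

(re-executing from step 1 with the substitution; state before step 1: [-2])
1 | SUB | [-2]
2 | DUP | [-2, -2]
3 | PUSH -28 | [-2, -2, -28]
4 | PUSH -69 | [-2, -2, -28, -69]
5 | PUSH 46 | [-2, -2, -28, -69, 46]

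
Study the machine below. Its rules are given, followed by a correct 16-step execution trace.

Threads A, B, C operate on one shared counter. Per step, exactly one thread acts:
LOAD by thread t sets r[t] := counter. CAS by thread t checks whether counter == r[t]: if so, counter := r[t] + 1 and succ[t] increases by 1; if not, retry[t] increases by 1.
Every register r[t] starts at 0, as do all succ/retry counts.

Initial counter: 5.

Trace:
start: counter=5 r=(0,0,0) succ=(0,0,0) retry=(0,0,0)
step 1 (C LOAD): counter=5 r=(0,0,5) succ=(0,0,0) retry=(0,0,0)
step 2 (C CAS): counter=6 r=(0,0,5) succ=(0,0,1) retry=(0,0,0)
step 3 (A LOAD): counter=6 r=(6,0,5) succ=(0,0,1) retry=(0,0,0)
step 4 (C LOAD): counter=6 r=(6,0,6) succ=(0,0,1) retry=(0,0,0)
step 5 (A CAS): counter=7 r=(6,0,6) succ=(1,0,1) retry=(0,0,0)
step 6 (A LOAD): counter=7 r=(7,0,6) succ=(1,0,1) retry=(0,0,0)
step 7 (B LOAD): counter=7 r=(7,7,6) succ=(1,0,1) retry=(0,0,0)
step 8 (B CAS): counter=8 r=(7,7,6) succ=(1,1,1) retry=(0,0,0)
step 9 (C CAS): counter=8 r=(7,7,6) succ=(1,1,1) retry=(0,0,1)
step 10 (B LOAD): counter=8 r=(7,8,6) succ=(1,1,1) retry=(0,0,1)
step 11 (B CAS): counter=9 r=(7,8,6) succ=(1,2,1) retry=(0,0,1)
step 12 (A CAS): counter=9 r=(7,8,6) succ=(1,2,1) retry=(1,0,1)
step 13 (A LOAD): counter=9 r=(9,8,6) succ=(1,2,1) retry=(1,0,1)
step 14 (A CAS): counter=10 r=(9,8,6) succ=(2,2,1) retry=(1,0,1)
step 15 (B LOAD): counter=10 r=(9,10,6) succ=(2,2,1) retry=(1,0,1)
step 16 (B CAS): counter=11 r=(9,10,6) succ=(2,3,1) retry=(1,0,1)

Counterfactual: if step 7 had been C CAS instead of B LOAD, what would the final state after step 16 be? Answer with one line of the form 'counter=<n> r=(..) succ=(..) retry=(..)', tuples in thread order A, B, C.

counter=10 r=(8,9,6) succ=(2,2,1) retry=(1,1,2)

(re-executing from step 7 with the substitution; state before step 7: counter=7 r=(7,0,6) succ=(1,0,1) retry=(0,0,0))
step 7 (C CAS): counter=7 r=(7,0,6) succ=(1,0,1) retry=(0,0,1)
step 8 (B CAS): counter=7 r=(7,0,6) succ=(1,0,1) retry=(0,1,1)
step 9 (C CAS): counter=7 r=(7,0,6) succ=(1,0,1) retry=(0,1,2)
step 10 (B LOAD): counter=7 r=(7,7,6) succ=(1,0,1) retry=(0,1,2)
step 11 (B CAS): counter=8 r=(7,7,6) succ=(1,1,1) retry=(0,1,2)
step 12 (A CAS): counter=8 r=(7,7,6) succ=(1,1,1) retry=(1,1,2)
step 13 (A LOAD): counter=8 r=(8,7,6) succ=(1,1,1) retry=(1,1,2)
step 14 (A CAS): counter=9 r=(8,7,6) succ=(2,1,1) retry=(1,1,2)
step 15 (B LOAD): counter=9 r=(8,9,6) succ=(2,1,1) retry=(1,1,2)
step 16 (B CAS): counter=10 r=(8,9,6) succ=(2,2,1) retry=(1,1,2)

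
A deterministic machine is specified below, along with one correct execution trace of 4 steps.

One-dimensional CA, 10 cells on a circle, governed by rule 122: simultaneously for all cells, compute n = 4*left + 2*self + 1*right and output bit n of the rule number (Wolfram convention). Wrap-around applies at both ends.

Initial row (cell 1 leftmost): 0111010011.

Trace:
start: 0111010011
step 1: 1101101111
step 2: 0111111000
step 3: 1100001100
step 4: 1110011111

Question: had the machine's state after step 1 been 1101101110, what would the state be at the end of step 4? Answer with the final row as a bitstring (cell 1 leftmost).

state after step 1 := 1101101110
step 2: 1111111011
step 3: 0000001110
step 4: 0000011011

0000011011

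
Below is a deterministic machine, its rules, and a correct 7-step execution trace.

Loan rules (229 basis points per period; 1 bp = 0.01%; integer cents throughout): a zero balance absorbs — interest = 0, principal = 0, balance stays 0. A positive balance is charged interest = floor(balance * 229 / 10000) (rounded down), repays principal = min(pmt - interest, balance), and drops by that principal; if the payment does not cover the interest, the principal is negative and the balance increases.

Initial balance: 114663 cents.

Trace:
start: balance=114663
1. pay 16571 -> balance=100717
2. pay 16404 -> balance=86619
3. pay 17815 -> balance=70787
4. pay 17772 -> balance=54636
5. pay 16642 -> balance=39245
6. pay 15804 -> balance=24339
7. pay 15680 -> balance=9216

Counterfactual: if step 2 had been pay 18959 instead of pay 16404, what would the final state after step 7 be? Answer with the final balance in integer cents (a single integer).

6355

(re-executing from step 2 with the substitution; state before step 2: balance=100717)
2. pay 18959 -> balance=84064
3. pay 17815 -> balance=68174
4. pay 17772 -> balance=51963
5. pay 16642 -> balance=36510
6. pay 15804 -> balance=21542
7. pay 15680 -> balance=6355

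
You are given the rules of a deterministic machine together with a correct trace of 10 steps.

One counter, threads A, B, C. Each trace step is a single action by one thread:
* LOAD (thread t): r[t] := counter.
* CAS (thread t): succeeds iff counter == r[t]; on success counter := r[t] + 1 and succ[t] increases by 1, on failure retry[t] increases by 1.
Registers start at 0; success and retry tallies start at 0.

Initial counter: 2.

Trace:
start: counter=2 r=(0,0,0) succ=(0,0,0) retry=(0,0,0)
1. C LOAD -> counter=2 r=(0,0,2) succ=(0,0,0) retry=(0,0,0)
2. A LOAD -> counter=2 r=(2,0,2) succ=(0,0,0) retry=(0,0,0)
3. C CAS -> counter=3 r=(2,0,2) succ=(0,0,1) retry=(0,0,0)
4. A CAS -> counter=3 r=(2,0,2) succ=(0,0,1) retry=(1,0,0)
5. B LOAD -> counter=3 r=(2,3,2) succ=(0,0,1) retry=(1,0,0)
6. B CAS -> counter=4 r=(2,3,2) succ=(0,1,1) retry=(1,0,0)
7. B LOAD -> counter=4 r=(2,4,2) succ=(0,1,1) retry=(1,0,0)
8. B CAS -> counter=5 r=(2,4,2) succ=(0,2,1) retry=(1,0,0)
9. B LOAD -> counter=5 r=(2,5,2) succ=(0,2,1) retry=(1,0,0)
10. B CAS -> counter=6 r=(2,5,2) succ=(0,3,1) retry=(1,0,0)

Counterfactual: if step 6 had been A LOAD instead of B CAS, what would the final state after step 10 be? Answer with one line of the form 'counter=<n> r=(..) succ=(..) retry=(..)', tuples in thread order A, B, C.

(re-executing from step 6 with the substitution; state before step 6: counter=3 r=(2,3,2) succ=(0,0,1) retry=(1,0,0))
6. A LOAD -> counter=3 r=(3,3,2) succ=(0,0,1) retry=(1,0,0)
7. B LOAD -> counter=3 r=(3,3,2) succ=(0,0,1) retry=(1,0,0)
8. B CAS -> counter=4 r=(3,3,2) succ=(0,1,1) retry=(1,0,0)
9. B LOAD -> counter=4 r=(3,4,2) succ=(0,1,1) retry=(1,0,0)
10. B CAS -> counter=5 r=(3,4,2) succ=(0,2,1) retry=(1,0,0)

counter=5 r=(3,4,2) succ=(0,2,1) retry=(1,0,0)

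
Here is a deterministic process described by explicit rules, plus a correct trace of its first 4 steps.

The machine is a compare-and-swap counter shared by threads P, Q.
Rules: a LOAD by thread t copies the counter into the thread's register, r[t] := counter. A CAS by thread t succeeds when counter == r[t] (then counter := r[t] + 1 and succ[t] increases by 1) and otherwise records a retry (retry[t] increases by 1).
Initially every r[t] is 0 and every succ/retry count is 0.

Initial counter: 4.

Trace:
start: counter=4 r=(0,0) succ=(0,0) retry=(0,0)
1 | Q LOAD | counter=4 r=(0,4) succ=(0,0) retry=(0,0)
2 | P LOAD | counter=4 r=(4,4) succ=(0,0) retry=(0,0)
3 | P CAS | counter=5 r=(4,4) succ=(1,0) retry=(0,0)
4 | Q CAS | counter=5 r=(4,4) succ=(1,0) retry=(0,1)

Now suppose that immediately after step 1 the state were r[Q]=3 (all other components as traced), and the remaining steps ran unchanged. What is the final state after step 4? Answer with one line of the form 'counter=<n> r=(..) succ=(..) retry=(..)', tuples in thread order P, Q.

state after step 1 := counter=4 r=(0,3) succ=(0,0) retry=(0,0)
2 | P LOAD | counter=4 r=(4,3) succ=(0,0) retry=(0,0)
3 | P CAS | counter=5 r=(4,3) succ=(1,0) retry=(0,0)
4 | Q CAS | counter=5 r=(4,3) succ=(1,0) retry=(0,1)

counter=5 r=(4,3) succ=(1,0) retry=(0,1)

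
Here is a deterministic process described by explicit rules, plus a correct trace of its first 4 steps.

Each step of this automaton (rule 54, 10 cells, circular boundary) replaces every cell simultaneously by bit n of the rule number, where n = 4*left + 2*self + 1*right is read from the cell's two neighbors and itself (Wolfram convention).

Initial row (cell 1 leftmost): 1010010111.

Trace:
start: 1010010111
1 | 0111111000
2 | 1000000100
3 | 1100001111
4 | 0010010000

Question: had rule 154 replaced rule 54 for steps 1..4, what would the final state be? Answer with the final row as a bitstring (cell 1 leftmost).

0101111010

(re-executing steps 1..4 under rule 154; state before step 1: 1010010111)
1 | 0001100111
2 | 1011011110
3 | 0010011100
4 | 0101111010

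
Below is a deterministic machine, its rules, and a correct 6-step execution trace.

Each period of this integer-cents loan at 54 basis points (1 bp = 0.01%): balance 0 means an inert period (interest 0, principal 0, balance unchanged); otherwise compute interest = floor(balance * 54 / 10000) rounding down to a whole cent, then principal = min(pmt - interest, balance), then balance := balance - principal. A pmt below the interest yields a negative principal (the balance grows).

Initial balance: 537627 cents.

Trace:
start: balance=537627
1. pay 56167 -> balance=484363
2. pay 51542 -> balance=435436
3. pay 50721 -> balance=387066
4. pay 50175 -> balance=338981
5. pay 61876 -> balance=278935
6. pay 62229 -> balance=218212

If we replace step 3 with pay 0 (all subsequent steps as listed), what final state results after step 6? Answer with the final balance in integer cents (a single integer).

(re-executing from step 3 with the substitution; state before step 3: balance=435436)
3. pay 0 -> balance=437787
4. pay 50175 -> balance=389976
5. pay 61876 -> balance=330205
6. pay 62229 -> balance=269759

269759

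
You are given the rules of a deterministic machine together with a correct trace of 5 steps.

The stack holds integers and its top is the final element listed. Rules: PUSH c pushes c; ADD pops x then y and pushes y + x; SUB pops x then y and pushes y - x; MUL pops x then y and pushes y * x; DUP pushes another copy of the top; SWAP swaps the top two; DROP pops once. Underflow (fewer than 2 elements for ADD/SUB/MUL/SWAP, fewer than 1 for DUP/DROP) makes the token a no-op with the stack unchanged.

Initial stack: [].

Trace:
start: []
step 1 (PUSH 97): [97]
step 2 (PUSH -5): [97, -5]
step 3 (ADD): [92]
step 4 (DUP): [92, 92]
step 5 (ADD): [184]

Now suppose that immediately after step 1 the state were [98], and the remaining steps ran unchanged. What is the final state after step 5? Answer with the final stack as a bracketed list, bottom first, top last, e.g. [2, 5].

[186]

state after step 1 := [98]
step 2 (PUSH -5): [98, -5]
step 3 (ADD): [93]
step 4 (DUP): [93, 93]
step 5 (ADD): [186]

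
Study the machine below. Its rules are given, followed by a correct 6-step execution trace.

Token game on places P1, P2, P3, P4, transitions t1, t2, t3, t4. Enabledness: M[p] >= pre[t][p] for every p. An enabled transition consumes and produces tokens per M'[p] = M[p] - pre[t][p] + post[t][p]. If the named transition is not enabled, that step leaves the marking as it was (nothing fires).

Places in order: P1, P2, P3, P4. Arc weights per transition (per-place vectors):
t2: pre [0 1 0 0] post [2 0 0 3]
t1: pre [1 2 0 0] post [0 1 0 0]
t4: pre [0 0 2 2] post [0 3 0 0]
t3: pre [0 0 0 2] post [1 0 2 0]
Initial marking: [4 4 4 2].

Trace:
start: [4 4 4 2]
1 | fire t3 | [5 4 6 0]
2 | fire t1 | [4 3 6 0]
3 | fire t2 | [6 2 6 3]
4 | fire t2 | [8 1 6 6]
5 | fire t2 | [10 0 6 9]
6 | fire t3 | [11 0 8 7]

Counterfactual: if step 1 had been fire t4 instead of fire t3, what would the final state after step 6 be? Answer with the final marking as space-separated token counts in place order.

10 3 4 7

(re-executing from step 1 with the substitution; state before step 1: [4 4 4 2])
1 | fire t4 | [4 7 2 0]
2 | fire t1 | [3 6 2 0]
3 | fire t2 | [5 5 2 3]
4 | fire t2 | [7 4 2 6]
5 | fire t2 | [9 3 2 9]
6 | fire t3 | [10 3 4 7]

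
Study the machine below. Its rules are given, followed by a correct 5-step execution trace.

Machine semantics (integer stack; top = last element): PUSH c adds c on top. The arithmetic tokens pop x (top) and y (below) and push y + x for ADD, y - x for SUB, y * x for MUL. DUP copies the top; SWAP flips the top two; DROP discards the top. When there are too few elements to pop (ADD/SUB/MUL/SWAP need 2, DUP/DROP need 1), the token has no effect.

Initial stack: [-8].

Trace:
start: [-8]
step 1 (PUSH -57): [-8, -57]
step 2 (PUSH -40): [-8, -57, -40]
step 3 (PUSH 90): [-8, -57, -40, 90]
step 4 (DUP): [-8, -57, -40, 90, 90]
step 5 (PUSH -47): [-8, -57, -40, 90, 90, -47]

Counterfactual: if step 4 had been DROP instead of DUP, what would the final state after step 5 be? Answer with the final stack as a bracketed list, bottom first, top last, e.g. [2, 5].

(re-executing from step 4 with the substitution; state before step 4: [-8, -57, -40, 90])
step 4 (DROP): [-8, -57, -40]
step 5 (PUSH -47): [-8, -57, -40, -47]

[-8, -57, -40, -47]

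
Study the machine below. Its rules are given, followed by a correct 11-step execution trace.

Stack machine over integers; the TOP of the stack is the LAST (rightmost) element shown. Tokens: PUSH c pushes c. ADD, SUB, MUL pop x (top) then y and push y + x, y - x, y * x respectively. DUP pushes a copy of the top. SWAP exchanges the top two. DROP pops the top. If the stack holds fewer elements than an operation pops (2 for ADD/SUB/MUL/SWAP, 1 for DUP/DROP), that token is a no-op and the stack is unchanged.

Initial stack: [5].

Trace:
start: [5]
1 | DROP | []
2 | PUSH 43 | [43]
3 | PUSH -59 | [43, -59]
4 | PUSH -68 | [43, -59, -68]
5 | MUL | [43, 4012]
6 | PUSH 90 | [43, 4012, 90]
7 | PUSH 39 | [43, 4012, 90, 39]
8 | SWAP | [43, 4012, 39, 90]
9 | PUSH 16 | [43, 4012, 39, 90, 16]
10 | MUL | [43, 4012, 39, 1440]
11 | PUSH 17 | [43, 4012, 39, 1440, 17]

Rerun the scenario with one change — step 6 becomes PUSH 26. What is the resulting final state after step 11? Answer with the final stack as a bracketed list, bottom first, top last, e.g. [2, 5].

(re-executing from step 6 with the substitution; state before step 6: [43, 4012])
6 | PUSH 26 | [43, 4012, 26]
7 | PUSH 39 | [43, 4012, 26, 39]
8 | SWAP | [43, 4012, 39, 26]
9 | PUSH 16 | [43, 4012, 39, 26, 16]
10 | MUL | [43, 4012, 39, 416]
11 | PUSH 17 | [43, 4012, 39, 416, 17]

[43, 4012, 39, 416, 17]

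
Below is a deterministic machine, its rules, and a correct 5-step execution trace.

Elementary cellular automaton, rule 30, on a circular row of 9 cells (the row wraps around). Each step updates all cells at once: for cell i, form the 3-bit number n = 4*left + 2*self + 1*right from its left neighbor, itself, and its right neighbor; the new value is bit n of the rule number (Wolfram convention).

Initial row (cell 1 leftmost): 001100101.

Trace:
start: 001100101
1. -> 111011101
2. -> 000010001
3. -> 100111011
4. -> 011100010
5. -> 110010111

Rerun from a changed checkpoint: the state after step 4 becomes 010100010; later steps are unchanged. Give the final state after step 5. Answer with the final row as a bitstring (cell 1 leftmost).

110110111

state after step 4 := 010100010
5. -> 110110111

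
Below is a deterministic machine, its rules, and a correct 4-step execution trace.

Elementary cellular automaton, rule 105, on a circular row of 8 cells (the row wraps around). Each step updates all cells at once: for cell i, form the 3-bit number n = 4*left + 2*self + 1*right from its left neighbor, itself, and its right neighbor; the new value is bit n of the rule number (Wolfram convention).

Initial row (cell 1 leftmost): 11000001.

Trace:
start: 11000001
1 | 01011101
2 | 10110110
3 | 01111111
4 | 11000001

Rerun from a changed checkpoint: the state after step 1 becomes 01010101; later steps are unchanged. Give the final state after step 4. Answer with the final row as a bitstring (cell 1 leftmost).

10101010

state after step 1 := 01010101
2 | 10101010
3 | 01010101
4 | 10101010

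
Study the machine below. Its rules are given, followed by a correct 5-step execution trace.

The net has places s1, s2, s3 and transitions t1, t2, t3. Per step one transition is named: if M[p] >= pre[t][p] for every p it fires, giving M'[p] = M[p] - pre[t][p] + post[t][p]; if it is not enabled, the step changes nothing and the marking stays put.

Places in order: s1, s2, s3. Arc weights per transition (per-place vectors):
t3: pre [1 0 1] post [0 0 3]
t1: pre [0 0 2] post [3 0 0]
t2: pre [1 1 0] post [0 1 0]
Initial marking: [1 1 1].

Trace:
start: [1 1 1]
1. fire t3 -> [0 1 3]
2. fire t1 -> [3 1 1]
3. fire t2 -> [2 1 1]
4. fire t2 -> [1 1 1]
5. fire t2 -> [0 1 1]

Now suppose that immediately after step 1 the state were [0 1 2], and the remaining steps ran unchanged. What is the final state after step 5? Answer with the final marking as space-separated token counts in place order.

state after step 1 := [0 1 2]
2. fire t1 -> [3 1 0]
3. fire t2 -> [2 1 0]
4. fire t2 -> [1 1 0]
5. fire t2 -> [0 1 0]

0 1 0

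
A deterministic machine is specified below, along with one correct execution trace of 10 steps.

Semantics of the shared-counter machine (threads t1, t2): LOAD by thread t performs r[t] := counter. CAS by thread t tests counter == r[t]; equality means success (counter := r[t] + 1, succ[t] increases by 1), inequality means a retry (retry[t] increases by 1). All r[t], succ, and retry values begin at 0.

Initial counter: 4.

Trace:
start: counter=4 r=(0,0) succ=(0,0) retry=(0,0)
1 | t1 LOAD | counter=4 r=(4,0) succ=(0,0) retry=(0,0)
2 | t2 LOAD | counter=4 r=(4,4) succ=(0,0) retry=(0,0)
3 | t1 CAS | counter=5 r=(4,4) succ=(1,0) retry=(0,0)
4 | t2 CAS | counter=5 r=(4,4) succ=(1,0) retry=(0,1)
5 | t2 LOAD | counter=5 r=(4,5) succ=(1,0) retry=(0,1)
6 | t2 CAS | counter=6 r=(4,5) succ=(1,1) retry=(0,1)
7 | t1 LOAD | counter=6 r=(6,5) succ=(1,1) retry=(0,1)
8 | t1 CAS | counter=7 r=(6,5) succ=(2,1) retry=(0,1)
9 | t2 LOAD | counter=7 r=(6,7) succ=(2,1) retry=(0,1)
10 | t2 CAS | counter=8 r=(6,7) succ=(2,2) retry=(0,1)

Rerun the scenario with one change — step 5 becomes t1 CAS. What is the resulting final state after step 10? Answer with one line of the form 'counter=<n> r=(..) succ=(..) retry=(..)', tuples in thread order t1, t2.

counter=7 r=(5,6) succ=(2,1) retry=(1,2)

(re-executing from step 5 with the substitution; state before step 5: counter=5 r=(4,4) succ=(1,0) retry=(0,1))
5 | t1 CAS | counter=5 r=(4,4) succ=(1,0) retry=(1,1)
6 | t2 CAS | counter=5 r=(4,4) succ=(1,0) retry=(1,2)
7 | t1 LOAD | counter=5 r=(5,4) succ=(1,0) retry=(1,2)
8 | t1 CAS | counter=6 r=(5,4) succ=(2,0) retry=(1,2)
9 | t2 LOAD | counter=6 r=(5,6) succ=(2,0) retry=(1,2)
10 | t2 CAS | counter=7 r=(5,6) succ=(2,1) retry=(1,2)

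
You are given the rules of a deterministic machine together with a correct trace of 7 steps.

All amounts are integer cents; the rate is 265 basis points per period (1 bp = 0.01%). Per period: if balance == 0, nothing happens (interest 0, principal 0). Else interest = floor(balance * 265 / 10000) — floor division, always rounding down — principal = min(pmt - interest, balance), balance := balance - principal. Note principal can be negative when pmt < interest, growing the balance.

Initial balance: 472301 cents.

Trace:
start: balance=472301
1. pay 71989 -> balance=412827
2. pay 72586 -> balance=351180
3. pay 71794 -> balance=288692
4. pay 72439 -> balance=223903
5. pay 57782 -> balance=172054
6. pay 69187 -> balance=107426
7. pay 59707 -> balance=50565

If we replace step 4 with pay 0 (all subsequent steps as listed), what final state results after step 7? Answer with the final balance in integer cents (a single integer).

(re-executing from step 4 with the substitution; state before step 4: balance=288692)
4. pay 0 -> balance=296342
5. pay 57782 -> balance=246413
6. pay 69187 -> balance=183755
7. pay 59707 -> balance=128917

128917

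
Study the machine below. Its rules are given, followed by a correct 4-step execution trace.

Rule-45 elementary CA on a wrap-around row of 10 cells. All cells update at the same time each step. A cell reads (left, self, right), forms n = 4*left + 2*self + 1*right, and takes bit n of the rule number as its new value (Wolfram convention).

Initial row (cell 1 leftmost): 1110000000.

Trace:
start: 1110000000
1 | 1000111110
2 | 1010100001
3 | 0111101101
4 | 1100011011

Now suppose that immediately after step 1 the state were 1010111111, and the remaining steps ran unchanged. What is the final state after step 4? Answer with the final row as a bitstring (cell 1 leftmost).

1101101000

state after step 1 := 1010111111
2 | 0111100000
3 | 0100001111
4 | 1101101000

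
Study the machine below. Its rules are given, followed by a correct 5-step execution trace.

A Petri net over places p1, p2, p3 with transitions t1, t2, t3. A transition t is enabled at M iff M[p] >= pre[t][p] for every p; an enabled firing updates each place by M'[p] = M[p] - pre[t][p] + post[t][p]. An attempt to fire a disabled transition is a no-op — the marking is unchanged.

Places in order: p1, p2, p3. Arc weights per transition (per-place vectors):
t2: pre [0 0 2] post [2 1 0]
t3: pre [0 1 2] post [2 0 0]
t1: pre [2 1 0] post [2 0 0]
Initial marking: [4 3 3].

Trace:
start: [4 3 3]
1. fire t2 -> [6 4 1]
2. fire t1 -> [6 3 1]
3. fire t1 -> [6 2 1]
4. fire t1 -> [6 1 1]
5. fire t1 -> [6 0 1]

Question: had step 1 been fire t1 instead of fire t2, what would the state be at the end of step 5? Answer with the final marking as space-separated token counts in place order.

(re-executing from step 1 with the substitution; state before step 1: [4 3 3])
1. fire t1 -> [4 2 3]
2. fire t1 -> [4 1 3]
3. fire t1 -> [4 0 3]
4. fire t1 -> [4 0 3]
5. fire t1 -> [4 0 3]

4 0 3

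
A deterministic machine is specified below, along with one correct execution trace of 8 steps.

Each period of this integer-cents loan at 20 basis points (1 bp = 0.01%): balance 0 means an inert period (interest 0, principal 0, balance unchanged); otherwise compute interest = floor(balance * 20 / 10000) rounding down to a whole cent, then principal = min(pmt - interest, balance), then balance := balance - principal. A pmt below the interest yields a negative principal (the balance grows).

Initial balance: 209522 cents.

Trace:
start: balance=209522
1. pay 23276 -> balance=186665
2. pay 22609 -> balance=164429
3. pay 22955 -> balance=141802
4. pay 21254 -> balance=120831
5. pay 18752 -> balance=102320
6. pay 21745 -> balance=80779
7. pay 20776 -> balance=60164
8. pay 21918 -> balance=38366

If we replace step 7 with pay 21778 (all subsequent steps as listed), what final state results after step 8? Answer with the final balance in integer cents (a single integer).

37362

(re-executing from step 7 with the substitution; state before step 7: balance=80779)
7. pay 21778 -> balance=59162
8. pay 21918 -> balance=37362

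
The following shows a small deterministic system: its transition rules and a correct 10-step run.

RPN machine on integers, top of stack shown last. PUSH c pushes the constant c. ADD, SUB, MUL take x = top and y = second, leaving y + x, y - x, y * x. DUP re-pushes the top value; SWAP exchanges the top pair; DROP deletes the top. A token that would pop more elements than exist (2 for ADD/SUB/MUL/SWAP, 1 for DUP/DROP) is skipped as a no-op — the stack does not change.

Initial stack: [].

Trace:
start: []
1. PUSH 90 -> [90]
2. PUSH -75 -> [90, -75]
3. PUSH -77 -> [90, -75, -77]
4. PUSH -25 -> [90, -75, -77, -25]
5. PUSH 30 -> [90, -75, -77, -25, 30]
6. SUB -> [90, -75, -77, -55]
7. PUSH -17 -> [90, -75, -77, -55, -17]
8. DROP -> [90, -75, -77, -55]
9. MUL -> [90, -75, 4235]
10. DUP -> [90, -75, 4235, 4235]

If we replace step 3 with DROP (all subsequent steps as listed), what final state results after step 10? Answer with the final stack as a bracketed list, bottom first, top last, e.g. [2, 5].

[-4950, -4950]

(re-executing from step 3 with the substitution; state before step 3: [90, -75])
3. DROP -> [90]
4. PUSH -25 -> [90, -25]
5. PUSH 30 -> [90, -25, 30]
6. SUB -> [90, -55]
7. PUSH -17 -> [90, -55, -17]
8. DROP -> [90, -55]
9. MUL -> [-4950]
10. DUP -> [-4950, -4950]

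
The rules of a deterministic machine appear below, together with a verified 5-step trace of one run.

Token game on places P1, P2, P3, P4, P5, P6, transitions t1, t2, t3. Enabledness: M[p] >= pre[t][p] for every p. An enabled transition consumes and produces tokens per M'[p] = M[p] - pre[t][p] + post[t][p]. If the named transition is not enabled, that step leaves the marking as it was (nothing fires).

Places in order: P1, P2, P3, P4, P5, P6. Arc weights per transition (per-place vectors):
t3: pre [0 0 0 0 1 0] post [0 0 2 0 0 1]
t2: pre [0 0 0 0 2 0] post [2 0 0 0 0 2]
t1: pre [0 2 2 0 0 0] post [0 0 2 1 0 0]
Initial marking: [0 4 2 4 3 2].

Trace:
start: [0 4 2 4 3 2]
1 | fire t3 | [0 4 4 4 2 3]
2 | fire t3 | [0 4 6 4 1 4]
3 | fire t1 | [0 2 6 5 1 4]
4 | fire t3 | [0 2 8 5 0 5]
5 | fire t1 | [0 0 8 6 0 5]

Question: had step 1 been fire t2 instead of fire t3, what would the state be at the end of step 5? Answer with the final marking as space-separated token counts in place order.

(re-executing from step 1 with the substitution; state before step 1: [0 4 2 4 3 2])
1 | fire t2 | [2 4 2 4 1 4]
2 | fire t3 | [2 4 4 4 0 5]
3 | fire t1 | [2 2 4 5 0 5]
4 | fire t3 | [2 2 4 5 0 5]
5 | fire t1 | [2 0 4 6 0 5]

2 0 4 6 0 5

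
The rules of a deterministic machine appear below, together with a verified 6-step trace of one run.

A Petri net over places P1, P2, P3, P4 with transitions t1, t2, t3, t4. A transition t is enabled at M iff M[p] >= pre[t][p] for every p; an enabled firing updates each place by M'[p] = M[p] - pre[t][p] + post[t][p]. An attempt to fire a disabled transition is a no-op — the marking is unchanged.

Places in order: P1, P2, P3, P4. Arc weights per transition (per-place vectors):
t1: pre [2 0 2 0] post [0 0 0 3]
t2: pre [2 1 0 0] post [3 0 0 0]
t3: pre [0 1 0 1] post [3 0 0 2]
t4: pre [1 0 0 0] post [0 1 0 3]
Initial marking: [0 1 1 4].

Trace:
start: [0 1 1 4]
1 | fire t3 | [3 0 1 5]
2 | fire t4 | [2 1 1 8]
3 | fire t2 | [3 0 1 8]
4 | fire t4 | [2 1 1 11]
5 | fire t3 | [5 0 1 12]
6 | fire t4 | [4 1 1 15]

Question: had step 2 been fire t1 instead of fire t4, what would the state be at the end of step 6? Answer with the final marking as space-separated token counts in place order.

(re-executing from step 2 with the substitution; state before step 2: [3 0 1 5])
2 | fire t1 | [3 0 1 5]
3 | fire t2 | [3 0 1 5]
4 | fire t4 | [2 1 1 8]
5 | fire t3 | [5 0 1 9]
6 | fire t4 | [4 1 1 12]

4 1 1 12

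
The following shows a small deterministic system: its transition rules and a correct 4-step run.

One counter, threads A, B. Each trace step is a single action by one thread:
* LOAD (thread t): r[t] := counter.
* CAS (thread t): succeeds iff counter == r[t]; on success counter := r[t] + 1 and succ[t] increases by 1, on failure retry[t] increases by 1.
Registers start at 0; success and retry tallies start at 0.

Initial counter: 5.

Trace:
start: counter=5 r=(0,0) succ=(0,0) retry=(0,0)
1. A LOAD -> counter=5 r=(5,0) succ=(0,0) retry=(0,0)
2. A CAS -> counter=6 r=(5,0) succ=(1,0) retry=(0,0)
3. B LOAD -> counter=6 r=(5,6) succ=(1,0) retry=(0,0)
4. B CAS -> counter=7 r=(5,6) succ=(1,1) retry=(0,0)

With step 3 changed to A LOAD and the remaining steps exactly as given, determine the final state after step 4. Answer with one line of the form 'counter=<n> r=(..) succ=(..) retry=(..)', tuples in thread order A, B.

counter=6 r=(6,0) succ=(1,0) retry=(0,1)

(re-executing from step 3 with the substitution; state before step 3: counter=6 r=(5,0) succ=(1,0) retry=(0,0))
3. A LOAD -> counter=6 r=(6,0) succ=(1,0) retry=(0,0)
4. B CAS -> counter=6 r=(6,0) succ=(1,0) retry=(0,1)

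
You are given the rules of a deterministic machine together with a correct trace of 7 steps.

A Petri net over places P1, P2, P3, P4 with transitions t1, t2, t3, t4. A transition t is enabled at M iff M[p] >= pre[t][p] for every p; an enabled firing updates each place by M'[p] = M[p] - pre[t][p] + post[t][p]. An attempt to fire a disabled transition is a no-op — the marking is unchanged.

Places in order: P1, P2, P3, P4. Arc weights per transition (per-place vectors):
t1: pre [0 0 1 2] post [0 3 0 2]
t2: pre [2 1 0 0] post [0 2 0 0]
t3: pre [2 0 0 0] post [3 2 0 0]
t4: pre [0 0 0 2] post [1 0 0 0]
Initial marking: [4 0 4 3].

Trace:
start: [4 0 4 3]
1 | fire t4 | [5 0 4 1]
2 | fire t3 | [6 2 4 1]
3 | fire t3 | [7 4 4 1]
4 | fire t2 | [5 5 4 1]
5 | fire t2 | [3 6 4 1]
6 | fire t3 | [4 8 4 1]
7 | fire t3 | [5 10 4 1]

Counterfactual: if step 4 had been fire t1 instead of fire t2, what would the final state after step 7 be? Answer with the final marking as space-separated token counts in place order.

7 9 4 1

(re-executing from step 4 with the substitution; state before step 4: [7 4 4 1])
4 | fire t1 | [7 4 4 1]
5 | fire t2 | [5 5 4 1]
6 | fire t3 | [6 7 4 1]
7 | fire t3 | [7 9 4 1]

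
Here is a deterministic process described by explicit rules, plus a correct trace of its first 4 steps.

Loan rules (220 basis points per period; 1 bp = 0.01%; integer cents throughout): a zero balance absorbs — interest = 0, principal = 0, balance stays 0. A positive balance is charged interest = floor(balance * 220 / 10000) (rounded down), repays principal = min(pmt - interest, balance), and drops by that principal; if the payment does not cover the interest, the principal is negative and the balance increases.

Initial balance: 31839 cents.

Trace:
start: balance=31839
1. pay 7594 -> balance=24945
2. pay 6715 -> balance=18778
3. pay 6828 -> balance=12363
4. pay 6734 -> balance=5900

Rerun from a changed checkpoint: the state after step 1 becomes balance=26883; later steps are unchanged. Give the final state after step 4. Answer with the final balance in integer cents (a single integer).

state after step 1 := balance=26883
2. pay 6715 -> balance=20759
3. pay 6828 -> balance=14387
4. pay 6734 -> balance=7969

7969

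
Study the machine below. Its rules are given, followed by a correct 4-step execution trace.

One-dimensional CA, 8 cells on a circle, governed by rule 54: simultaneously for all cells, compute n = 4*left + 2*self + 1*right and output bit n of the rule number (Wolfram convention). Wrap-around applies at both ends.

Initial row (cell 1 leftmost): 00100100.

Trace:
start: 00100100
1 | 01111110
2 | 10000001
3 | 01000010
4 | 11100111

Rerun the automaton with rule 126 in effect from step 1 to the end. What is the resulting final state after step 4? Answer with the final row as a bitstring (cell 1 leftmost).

11111111

(re-executing steps 1..4 under rule 126; state before step 1: 00100100)
1 | 01111110
2 | 11000011
3 | 01100110
4 | 11111111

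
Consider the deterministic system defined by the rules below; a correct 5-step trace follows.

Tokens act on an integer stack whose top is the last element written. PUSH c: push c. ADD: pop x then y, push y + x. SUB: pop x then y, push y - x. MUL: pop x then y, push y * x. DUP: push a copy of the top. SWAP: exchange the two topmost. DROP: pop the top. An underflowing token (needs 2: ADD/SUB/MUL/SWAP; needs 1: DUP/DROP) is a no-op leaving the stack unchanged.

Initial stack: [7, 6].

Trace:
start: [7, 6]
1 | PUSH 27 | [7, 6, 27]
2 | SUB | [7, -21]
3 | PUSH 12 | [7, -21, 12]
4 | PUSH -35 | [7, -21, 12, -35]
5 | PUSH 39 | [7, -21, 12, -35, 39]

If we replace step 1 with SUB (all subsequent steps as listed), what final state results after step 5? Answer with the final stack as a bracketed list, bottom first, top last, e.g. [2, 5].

(re-executing from step 1 with the substitution; state before step 1: [7, 6])
1 | SUB | [1]
2 | SUB | [1]
3 | PUSH 12 | [1, 12]
4 | PUSH -35 | [1, 12, -35]
5 | PUSH 39 | [1, 12, -35, 39]

[1, 12, -35, 39]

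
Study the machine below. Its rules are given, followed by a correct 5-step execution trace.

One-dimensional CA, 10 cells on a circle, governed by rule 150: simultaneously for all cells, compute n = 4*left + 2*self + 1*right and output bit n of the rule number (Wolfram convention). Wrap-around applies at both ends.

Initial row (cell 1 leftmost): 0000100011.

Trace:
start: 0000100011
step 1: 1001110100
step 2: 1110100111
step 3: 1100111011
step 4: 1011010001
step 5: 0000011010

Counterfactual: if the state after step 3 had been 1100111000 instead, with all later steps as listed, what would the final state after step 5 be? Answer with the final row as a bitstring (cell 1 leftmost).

state after step 3 := 1100111000
step 4: 0011010101
step 5: 1100010101

1100010101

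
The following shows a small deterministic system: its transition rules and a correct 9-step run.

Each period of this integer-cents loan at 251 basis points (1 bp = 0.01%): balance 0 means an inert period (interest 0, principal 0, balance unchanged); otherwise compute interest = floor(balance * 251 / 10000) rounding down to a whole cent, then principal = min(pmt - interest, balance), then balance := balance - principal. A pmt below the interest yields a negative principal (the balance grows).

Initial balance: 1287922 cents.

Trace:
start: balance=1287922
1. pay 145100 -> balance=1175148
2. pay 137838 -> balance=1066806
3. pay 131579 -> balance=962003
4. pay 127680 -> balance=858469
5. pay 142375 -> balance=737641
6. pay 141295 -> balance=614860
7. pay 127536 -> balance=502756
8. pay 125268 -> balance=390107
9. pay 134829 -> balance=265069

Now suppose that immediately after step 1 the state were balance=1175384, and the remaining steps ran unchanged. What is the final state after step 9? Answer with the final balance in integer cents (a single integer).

265357

state after step 1 := balance=1175384
2. pay 137838 -> balance=1067048
3. pay 131579 -> balance=962251
4. pay 127680 -> balance=858723
5. pay 142375 -> balance=737901
6. pay 141295 -> balance=615127
7. pay 127536 -> balance=503030
8. pay 125268 -> balance=390388
9. pay 134829 -> balance=265357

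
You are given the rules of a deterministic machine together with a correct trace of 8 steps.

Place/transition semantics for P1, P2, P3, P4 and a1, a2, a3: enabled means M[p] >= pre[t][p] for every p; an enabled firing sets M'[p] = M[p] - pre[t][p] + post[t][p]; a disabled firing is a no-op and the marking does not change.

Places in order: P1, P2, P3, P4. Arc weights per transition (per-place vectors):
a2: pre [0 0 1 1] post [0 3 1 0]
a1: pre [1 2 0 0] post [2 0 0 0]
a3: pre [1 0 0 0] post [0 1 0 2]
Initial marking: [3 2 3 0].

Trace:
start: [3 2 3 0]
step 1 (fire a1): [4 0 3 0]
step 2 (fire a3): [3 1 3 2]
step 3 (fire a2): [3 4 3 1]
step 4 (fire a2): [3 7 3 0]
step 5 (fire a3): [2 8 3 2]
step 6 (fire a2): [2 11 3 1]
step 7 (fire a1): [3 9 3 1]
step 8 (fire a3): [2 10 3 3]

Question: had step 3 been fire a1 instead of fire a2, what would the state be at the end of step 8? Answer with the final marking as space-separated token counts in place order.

2 7 3 4

(re-executing from step 3 with the substitution; state before step 3: [3 1 3 2])
step 3 (fire a1): [3 1 3 2]
step 4 (fire a2): [3 4 3 1]
step 5 (fire a3): [2 5 3 3]
step 6 (fire a2): [2 8 3 2]
step 7 (fire a1): [3 6 3 2]
step 8 (fire a3): [2 7 3 4]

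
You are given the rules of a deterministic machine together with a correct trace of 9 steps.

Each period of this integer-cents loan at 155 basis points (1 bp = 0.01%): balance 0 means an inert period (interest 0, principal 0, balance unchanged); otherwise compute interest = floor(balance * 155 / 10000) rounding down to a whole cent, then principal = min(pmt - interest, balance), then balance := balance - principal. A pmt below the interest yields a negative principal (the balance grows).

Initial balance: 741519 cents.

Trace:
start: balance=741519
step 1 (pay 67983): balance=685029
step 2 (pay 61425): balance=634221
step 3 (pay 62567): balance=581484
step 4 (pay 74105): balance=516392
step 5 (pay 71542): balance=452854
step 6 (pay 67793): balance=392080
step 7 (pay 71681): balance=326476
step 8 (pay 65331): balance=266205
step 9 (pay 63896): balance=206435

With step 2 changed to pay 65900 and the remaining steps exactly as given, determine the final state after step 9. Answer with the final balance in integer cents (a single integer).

(re-executing from step 2 with the substitution; state before step 2: balance=685029)
step 2 (pay 65900): balance=629746
step 3 (pay 62567): balance=576940
step 4 (pay 74105): balance=511777
step 5 (pay 71542): balance=448167
step 6 (pay 67793): balance=387320
step 7 (pay 71681): balance=321642
step 8 (pay 65331): balance=261296
step 9 (pay 63896): balance=201450

201450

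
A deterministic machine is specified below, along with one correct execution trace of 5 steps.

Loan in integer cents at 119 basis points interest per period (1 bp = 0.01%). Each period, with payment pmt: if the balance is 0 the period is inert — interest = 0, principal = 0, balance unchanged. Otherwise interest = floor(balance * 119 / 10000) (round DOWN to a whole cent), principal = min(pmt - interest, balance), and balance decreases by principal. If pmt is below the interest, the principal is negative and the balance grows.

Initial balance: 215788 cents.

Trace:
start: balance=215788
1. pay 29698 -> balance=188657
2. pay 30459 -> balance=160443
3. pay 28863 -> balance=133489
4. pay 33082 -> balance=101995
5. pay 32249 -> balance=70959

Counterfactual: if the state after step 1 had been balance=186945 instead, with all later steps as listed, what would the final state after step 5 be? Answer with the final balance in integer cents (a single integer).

state after step 1 := balance=186945
2. pay 30459 -> balance=158710
3. pay 28863 -> balance=131735
4. pay 33082 -> balance=100220
5. pay 32249 -> balance=69163

69163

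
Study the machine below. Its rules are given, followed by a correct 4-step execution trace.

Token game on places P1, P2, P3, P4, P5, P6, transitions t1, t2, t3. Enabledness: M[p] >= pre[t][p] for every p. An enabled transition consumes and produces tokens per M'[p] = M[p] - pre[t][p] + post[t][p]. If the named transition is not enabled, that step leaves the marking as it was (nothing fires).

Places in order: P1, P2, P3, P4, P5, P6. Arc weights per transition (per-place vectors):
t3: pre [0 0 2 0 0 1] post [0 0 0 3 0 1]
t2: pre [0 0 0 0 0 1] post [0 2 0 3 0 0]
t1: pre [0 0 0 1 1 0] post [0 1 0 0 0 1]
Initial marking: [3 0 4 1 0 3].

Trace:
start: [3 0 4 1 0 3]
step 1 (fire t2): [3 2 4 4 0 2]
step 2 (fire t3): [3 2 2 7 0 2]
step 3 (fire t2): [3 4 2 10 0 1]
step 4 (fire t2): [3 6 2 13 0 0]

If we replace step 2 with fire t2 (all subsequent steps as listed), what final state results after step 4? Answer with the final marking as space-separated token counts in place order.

3 6 4 10 0 0

(re-executing from step 2 with the substitution; state before step 2: [3 2 4 4 0 2])
step 2 (fire t2): [3 4 4 7 0 1]
step 3 (fire t2): [3 6 4 10 0 0]
step 4 (fire t2): [3 6 4 10 0 0]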